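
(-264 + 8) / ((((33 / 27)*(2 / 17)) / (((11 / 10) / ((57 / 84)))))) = -274176/95 = -2886.06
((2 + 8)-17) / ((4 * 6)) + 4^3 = 1529/24 = 63.71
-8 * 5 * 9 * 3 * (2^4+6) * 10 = -237600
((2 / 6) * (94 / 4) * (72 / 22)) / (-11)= -282/121 = -2.33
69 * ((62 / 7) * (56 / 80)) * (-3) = -6417/5 = -1283.40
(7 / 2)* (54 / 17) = 189/17 = 11.12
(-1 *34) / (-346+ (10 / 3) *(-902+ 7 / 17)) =289/28486 = 0.01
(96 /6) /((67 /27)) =432/67 = 6.45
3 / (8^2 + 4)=3/68 = 0.04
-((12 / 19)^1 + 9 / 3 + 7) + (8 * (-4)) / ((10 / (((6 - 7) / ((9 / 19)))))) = -3314/855 = -3.88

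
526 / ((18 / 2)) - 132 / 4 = 229/9 = 25.44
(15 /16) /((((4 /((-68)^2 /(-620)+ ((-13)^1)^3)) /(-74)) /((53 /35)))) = 287166879/4960 = 57896.55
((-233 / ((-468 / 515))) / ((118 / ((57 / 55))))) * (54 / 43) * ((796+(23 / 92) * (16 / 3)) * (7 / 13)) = 440477646/362791 = 1214.14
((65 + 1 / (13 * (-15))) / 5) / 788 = 6337/384150 = 0.02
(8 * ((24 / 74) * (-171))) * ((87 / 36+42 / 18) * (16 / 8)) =-155952/37 = -4214.92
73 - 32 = 41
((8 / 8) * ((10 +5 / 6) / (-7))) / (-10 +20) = -13/84 = -0.15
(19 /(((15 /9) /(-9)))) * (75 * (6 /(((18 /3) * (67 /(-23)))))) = 176985/67 = 2641.57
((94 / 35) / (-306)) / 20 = -47/107100 = 0.00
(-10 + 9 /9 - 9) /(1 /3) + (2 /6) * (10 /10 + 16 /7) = -1111/21 = -52.90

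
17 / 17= 1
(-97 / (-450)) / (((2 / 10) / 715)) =13871/18 = 770.61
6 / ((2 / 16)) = 48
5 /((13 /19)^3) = 34295/2197 = 15.61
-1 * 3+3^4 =78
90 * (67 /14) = 3015/7 = 430.71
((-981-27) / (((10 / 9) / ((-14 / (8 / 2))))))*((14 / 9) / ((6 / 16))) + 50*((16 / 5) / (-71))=4674976/355 = 13168.95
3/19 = 0.16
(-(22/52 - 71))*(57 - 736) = -1245965/26 = -47921.73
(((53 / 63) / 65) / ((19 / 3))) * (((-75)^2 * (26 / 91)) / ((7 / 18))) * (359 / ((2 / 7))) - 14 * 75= 115724100/12103 = 9561.60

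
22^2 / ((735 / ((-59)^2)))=1684804/735 = 2292.25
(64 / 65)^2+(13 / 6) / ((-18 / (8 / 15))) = 309806/342225 = 0.91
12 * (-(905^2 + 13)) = -9828456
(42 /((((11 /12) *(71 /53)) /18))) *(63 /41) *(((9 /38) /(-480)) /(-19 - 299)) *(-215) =-1536003/4867192 = -0.32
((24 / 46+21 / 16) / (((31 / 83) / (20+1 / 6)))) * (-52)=-29375775/5704 = -5150.03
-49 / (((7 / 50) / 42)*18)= -816.67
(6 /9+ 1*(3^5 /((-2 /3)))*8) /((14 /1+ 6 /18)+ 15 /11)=-48103/259 = -185.73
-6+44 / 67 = -358/67 = -5.34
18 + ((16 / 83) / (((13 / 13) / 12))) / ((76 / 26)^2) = 547446/29963 = 18.27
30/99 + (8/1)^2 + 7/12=2855/44 = 64.89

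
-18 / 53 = -0.34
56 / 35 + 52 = 268/5 = 53.60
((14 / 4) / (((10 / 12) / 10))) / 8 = 21/4 = 5.25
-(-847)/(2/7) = 5929/2 = 2964.50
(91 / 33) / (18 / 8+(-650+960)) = 364/41217 = 0.01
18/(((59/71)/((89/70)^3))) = 450475191/10118500 = 44.52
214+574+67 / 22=17403/22 = 791.05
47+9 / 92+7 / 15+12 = 82199/1380 = 59.56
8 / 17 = 0.47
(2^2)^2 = 16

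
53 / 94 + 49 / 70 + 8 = 2177/235 = 9.26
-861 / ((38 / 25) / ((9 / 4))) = -193725/152 = -1274.51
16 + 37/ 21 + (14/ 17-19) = -148/357 = -0.41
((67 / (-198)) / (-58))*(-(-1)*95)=6365/11484 = 0.55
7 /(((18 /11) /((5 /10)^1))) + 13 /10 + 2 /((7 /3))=5413/1260 = 4.30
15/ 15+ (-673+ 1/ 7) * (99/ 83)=-465709/581 = -801.56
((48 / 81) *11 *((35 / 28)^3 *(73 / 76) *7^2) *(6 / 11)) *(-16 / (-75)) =35770/513 = 69.73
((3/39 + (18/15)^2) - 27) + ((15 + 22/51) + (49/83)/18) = -82699561/8254350 = -10.02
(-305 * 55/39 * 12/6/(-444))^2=281400625/74960964 = 3.75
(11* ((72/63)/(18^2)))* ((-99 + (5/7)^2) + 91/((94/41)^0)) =-8074/27783 = -0.29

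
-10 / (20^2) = -1/40 = -0.02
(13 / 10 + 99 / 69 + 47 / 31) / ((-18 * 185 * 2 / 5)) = -10103/3165720 = 0.00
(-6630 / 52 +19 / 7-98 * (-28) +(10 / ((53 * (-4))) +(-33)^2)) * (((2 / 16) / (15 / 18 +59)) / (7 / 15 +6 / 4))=30953925/7858151 = 3.94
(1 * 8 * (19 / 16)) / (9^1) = 19/18 = 1.06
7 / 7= 1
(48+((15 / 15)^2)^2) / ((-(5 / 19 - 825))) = 931/15670 = 0.06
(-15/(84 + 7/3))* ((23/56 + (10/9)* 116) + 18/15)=-328859/14504 = -22.67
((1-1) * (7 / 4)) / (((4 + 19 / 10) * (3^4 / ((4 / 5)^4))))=0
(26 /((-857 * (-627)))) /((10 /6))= 26/895565 = 0.00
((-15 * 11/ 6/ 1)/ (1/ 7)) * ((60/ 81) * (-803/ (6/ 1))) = 1545775/81 = 19083.64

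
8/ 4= 2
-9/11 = -0.82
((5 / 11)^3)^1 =125/1331 = 0.09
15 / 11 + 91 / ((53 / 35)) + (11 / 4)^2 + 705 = 774.02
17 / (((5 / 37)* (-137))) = -629/685 = -0.92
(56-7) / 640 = 49/640 = 0.08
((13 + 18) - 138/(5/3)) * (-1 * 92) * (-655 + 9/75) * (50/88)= -97528004/55 = -1773236.44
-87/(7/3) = -261/7 = -37.29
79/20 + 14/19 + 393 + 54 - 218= 88801/380 = 233.69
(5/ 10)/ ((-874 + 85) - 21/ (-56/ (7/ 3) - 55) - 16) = -79/127148 = 0.00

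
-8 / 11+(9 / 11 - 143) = -1572/11 = -142.91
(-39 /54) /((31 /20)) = -130/279 = -0.47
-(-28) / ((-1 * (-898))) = 14/449 = 0.03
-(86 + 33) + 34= -85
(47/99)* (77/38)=0.96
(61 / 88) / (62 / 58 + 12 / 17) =30073/77000 = 0.39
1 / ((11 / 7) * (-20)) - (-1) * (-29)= -6387/220 = -29.03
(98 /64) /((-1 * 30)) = -0.05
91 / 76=1.20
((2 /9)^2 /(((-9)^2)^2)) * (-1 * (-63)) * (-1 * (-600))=5600/19683 = 0.28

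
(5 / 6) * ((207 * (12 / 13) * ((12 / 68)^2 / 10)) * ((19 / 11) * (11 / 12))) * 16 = 47196/3757 = 12.56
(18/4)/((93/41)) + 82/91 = 16277/5642 = 2.88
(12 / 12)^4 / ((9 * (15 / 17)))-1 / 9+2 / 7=284/945 = 0.30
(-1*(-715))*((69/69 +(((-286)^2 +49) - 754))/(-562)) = -28990390/281 = -103168.65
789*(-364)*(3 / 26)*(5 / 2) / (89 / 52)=-4307940/89 = -48403.82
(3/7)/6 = 1/14 = 0.07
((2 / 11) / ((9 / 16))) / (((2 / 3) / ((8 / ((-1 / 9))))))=-384/11 = -34.91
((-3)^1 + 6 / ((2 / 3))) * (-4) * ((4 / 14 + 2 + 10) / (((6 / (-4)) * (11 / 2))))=2752/77 = 35.74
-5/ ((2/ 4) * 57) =-10/57 = -0.18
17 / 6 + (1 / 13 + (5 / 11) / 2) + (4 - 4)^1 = 1346/429 = 3.14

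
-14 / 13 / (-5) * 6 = 84/65 = 1.29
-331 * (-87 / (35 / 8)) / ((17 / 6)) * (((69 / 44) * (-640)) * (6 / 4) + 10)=-649660320/187 = -3474119.36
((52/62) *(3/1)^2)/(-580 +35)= -234/16895 = -0.01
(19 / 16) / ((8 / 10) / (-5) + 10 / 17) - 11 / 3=-7807/8736 = -0.89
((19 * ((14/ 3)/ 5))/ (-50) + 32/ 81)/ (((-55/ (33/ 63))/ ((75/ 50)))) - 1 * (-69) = 48903341/708750 = 69.00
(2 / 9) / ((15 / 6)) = 4/45 = 0.09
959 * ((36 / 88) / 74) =8631/1628 = 5.30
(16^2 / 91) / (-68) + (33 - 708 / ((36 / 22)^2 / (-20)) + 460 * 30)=798669509/41769 = 19121.11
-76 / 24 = -19/6 = -3.17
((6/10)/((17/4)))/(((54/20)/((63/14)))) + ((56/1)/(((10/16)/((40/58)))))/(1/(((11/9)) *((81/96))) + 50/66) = 337308/9367 = 36.01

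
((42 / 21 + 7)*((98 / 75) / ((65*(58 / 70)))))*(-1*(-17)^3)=10110954/9425 = 1072.78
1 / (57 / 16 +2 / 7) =112/431 = 0.26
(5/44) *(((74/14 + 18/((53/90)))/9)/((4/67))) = 4455835/587664 = 7.58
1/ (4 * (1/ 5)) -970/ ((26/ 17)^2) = -279485/676 = -413.44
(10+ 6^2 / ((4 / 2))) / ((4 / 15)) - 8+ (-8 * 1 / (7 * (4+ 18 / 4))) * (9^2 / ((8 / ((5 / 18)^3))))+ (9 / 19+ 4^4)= 28768969/81396 = 353.44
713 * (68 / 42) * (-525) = -606050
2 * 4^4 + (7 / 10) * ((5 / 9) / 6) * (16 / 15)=207388/405 = 512.07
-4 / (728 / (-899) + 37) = -3596/32535 = -0.11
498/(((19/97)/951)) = 45939006/19 = 2417842.42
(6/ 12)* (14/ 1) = 7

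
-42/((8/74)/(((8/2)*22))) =-34188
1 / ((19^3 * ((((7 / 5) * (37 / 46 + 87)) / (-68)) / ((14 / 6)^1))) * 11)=-15640/914215533 = 0.00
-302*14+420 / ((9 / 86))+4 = -632/3 = -210.67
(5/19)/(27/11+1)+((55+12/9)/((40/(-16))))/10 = -117893/54150 = -2.18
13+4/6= 41/3 = 13.67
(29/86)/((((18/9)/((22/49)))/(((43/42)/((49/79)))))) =25201/201684 = 0.12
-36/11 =-3.27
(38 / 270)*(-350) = -1330/27 = -49.26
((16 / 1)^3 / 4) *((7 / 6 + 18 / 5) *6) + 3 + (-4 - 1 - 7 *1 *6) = 146212/5 = 29242.40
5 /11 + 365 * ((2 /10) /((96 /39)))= 10599/352 = 30.11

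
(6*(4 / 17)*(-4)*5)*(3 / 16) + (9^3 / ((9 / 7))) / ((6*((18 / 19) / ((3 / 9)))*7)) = -0.54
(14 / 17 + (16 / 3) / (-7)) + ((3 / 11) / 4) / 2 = 3007/31416 = 0.10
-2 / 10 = -0.20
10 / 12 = 5/6 = 0.83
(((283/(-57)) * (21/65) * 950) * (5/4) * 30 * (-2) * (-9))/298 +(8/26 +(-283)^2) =148447114/1937 = 76637.64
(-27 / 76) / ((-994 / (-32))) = -0.01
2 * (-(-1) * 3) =6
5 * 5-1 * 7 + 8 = 26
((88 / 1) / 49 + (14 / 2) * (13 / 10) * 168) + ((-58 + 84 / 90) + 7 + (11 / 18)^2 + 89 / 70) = 117654983/79380 = 1482.17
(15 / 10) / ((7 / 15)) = 45/14 = 3.21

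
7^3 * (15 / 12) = 1715/4 = 428.75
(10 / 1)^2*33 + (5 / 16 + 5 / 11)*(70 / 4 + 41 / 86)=25078755/7568 = 3313.79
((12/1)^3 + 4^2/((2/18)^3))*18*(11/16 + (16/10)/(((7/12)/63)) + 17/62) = 209431494/5 = 41886298.80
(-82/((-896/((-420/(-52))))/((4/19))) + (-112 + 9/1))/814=-406441/3216928 = -0.13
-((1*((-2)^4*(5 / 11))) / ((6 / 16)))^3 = -262144000/35937 = -7294.54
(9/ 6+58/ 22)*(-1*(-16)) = 728/11 = 66.18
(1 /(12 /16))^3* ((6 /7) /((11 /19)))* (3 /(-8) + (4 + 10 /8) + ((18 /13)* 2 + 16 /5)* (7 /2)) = 4073296/45045 = 90.43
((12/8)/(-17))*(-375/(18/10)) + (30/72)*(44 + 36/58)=54685/1479 = 36.97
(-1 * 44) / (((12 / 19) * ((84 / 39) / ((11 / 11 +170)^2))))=-26482599/28 = -945807.11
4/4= 1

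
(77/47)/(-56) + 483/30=30213/1880 = 16.07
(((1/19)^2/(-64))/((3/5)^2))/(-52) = 25/10812672 = 0.00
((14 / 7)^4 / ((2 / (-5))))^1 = -40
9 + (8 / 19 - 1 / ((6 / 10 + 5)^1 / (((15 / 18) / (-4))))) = 120763/12768 = 9.46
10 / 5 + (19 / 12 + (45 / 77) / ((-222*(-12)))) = 245029/68376 = 3.58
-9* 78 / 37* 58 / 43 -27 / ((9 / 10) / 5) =-279366/1591 = -175.59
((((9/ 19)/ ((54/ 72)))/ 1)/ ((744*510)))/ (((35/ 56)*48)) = 1/18023400 = 0.00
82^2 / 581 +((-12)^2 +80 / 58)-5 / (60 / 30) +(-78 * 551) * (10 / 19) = -757044021/33698 = -22465.55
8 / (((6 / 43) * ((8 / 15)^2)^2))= 725625/1024 = 708.62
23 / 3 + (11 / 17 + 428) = 22252/51 = 436.31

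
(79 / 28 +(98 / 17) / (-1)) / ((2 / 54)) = -37827/476 = -79.47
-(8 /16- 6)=11/2 = 5.50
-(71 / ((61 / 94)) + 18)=-7772/61 = -127.41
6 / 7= 0.86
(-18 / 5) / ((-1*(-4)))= -9/10 = -0.90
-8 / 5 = -1.60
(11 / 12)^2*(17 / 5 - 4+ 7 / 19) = -0.19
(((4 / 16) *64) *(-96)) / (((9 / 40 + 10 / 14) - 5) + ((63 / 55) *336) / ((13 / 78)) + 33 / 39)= -61501440/92333113 = -0.67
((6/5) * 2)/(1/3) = 36/5 = 7.20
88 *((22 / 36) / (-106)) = -242/477 = -0.51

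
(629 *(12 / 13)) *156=90576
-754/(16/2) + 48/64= -187/2 = -93.50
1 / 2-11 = -21/2 = -10.50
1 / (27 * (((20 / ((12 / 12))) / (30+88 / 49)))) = 779/13230 = 0.06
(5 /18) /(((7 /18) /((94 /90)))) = 47/63 = 0.75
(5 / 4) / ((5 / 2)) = 1/2 = 0.50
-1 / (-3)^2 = -1/9 = -0.11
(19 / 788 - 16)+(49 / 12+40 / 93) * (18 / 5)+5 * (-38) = -23173317/122140 = -189.73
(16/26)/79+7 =7197/1027 = 7.01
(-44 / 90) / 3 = -22/135 = -0.16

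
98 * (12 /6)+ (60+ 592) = 848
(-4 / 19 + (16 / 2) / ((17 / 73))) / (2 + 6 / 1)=2757/646 = 4.27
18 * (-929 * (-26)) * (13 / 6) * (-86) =-81012516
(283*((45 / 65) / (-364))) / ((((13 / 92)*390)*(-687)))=6509/457832830 = 0.00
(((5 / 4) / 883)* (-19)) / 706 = -95/2493592 = 0.00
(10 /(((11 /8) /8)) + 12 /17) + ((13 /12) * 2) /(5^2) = 1654231/28050 = 58.97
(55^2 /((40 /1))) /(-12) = -605/96 = -6.30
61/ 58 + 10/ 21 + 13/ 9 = 10861/3654 = 2.97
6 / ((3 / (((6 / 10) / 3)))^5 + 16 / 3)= 18/2278141 = 0.00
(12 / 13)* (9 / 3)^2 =8.31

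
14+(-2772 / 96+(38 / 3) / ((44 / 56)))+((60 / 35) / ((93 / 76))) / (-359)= 25549831/20566392 = 1.24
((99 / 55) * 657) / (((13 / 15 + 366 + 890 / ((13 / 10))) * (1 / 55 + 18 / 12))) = 25366770/34241513 = 0.74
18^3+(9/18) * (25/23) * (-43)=267197/46 = 5808.63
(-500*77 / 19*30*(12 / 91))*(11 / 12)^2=-1663750/247 = -6735.83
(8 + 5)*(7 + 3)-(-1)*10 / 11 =1440/11 = 130.91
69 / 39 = 23/13 = 1.77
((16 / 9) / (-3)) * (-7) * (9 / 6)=6.22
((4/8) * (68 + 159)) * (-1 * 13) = -1475.50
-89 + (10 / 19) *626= 4569/19 = 240.47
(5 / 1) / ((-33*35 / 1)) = -1/231 = 0.00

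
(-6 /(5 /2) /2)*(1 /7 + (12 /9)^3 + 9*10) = -6994/63 = -111.02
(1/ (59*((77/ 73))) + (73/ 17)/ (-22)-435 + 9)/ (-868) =65828479/134073016 = 0.49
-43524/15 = -14508/5 = -2901.60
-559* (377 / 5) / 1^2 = -210743/5 = -42148.60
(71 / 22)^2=5041/484 = 10.42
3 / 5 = 0.60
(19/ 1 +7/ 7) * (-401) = -8020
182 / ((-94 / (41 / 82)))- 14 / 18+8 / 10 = -4001/4230 = -0.95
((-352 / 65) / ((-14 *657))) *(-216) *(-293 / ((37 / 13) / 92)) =113862144/94535 = 1204.44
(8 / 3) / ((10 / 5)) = 4/3 = 1.33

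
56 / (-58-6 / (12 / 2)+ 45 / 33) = -308/317 = -0.97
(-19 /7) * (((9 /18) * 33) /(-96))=209/448 = 0.47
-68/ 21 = -3.24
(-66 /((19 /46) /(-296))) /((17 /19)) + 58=52920.12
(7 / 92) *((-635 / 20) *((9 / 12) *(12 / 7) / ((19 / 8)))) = -1143/874 = -1.31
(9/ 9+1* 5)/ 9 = 2/3 = 0.67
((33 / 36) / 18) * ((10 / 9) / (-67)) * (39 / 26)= -55/43416 = 0.00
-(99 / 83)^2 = -9801/6889 = -1.42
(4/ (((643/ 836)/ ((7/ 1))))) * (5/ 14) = 8360/643 = 13.00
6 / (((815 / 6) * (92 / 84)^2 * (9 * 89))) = 1764/38371015 = 0.00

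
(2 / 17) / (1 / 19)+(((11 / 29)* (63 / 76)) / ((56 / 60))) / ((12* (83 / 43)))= 55973173/24878752 = 2.25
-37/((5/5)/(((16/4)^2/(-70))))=296/35 = 8.46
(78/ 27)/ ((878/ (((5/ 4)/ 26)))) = 5/31608 = 0.00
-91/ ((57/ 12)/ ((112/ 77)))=-5824/209 = -27.87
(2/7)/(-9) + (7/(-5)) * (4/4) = -451/315 = -1.43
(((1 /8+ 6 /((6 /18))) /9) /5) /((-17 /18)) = -29/68 = -0.43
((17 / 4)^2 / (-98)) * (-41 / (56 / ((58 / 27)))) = 343621/1185408 = 0.29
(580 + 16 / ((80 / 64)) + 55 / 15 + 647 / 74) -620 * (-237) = 163775183/1110 = 147545.21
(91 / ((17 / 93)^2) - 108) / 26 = 755847/7514 = 100.59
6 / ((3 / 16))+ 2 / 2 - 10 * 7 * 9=-597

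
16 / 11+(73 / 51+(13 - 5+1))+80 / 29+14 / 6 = 92071/5423 = 16.98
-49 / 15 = -3.27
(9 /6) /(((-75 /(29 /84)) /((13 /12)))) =-377/50400 = -0.01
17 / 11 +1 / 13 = 1.62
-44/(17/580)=-25520/17 = -1501.18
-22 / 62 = -11/31 = -0.35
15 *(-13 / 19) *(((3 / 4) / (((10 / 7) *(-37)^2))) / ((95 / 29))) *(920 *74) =-1092546/13357 = -81.80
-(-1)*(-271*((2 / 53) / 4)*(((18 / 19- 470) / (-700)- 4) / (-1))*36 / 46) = -27004608/4053175 = -6.66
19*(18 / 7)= 342/7 = 48.86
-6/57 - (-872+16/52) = 871.59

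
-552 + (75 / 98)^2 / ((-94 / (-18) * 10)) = -498322227/902776 = -551.99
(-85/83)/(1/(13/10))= -1.33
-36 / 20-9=-54/5 = -10.80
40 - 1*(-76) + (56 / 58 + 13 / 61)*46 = 301114/1769 = 170.22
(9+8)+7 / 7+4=22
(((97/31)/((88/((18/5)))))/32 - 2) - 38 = -8728727/218240 = -40.00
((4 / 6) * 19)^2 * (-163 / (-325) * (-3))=-235372/975 = -241.41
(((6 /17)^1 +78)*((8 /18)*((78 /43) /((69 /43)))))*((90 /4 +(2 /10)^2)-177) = -6080.43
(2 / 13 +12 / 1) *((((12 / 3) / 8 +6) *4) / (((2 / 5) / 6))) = 4740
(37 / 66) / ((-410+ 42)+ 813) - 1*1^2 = -29333/29370 = -1.00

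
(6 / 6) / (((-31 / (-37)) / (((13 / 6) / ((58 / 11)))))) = 5291/10788 = 0.49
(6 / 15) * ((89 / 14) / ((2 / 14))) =89/5 = 17.80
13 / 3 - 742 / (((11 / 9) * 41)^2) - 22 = -10960559/610203 = -17.96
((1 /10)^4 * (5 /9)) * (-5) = -1/3600 = 0.00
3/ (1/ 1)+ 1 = 4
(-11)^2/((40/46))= 2783/20 = 139.15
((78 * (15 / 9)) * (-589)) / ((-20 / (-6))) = -22971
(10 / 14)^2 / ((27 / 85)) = 1.61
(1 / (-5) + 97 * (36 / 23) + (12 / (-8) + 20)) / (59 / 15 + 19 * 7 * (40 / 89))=10447443/3912346 = 2.67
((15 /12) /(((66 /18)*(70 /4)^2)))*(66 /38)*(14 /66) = 3/7315 = 0.00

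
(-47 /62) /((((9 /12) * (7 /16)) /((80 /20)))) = -6016/651 = -9.24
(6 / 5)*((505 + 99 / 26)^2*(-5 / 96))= -175006441/10816 = -16180.33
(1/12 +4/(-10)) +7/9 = 83/180 = 0.46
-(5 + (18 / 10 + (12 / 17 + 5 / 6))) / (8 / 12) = -4253/340 = -12.51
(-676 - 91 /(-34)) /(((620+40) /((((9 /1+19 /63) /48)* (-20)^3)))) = 55897075/35343 = 1581.56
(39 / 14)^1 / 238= 39/3332 = 0.01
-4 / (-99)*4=16/99 = 0.16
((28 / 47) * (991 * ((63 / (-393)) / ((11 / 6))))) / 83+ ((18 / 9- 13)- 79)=-90.62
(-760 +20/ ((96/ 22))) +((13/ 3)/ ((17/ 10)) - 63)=-55479/68 = -815.87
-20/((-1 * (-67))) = -0.30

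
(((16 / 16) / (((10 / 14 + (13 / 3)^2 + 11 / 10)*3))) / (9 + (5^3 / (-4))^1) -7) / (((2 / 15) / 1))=-121245285/2309194 = -52.51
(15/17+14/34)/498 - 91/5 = -385148/21165 = -18.20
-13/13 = -1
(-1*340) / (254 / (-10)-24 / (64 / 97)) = 13600/2471 = 5.50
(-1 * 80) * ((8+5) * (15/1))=-15600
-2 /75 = -0.03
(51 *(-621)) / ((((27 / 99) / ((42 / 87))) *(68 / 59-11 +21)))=-6851493/1363 = -5026.77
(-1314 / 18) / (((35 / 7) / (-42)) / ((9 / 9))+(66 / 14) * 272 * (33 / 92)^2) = -1621914/3662929 = -0.44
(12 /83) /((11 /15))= 180/913 = 0.20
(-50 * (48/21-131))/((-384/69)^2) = 11915725/57344 = 207.79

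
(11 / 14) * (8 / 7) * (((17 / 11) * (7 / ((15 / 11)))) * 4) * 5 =2992/21 = 142.48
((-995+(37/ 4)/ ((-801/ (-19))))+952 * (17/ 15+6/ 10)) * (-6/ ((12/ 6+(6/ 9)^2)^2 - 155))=283466277/10743190 = 26.39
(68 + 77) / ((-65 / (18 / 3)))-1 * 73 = -1123/13 = -86.38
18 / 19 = 0.95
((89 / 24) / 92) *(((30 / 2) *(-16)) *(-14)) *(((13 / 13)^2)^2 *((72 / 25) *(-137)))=-6145272/115 = -53437.15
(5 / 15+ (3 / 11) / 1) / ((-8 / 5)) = -25/66 = -0.38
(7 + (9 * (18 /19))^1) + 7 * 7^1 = 1226/19 = 64.53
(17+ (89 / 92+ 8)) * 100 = 59725/23 = 2596.74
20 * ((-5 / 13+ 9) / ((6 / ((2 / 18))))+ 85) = 597820/351 = 1703.19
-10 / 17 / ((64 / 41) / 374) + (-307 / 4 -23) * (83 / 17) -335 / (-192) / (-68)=-482287/768 = -627.98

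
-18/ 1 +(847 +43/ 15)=831.87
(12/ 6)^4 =16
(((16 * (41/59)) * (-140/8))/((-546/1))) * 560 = 459200/2301 = 199.57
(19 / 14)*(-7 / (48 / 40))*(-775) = 73625/12 = 6135.42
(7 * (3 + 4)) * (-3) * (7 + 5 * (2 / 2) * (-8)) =4851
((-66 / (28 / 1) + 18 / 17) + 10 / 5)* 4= 334/119 = 2.81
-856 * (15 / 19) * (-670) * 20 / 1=172056000/19 = 9055578.95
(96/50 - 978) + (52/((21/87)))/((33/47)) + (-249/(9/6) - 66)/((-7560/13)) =-34763923/51975 = -668.86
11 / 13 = 0.85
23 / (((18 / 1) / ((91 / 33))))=2093/594 = 3.52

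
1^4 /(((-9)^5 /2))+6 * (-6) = -2125766/59049 = -36.00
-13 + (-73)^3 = -389030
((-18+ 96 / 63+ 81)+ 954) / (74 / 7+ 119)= 21389/2721 = 7.86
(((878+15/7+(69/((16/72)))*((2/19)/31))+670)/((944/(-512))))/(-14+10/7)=25582344/382261 = 66.92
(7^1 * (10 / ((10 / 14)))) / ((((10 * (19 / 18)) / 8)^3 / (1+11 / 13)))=877879296/11145875 = 78.76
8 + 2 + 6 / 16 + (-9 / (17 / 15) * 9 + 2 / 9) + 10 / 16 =-9218/153 = -60.25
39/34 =1.15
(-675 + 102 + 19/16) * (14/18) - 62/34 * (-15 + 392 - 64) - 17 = -2527579/2448 = -1032.51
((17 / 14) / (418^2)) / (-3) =-17/7338408 = 0.00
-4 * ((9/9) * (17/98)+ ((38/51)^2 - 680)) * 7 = 346289822/18207 = 19019.60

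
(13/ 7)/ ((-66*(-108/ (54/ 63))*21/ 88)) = 26/27783 = 0.00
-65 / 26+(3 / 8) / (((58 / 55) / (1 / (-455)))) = -105593/42224 = -2.50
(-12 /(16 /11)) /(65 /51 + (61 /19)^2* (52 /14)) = -4252941/20393204 = -0.21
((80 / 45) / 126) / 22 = 4/6237 = 0.00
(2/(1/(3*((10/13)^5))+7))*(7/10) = 420000/2471293 = 0.17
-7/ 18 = -0.39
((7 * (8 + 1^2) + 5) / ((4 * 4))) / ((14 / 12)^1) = 3.64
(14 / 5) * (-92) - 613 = -870.60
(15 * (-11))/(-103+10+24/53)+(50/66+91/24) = 182213/28776 = 6.33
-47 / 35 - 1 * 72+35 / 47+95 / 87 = -10233613/143115 = -71.51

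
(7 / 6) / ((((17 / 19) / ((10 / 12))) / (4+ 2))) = 665/102 = 6.52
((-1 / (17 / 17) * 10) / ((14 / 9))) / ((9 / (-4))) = 20/7 = 2.86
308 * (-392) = -120736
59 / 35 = 1.69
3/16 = 0.19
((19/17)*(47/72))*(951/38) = 14899/816 = 18.26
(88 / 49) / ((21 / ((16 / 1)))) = 1408/1029 = 1.37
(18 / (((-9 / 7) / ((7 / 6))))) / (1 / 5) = -245/3 = -81.67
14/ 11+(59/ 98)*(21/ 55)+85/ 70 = 1046/385 = 2.72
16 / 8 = 2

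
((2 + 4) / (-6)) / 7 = -1/7 = -0.14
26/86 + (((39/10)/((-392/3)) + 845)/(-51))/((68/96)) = -140587239/6089230 = -23.09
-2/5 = -0.40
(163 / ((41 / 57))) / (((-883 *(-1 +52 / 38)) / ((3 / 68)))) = -0.03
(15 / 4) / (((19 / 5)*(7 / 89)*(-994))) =-6675/528808 = -0.01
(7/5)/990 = 7/4950 = 0.00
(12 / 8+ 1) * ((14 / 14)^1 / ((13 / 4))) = 10/13 = 0.77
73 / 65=1.12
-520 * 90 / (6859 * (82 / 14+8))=-327600/665323 = -0.49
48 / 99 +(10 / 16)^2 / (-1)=199/2112 = 0.09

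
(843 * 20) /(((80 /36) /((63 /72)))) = 53109/8 = 6638.62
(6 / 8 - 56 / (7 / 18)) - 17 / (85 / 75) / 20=-144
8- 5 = 3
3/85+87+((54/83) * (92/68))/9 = 614724/7055 = 87.13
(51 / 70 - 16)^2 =1142761/4900 = 233.22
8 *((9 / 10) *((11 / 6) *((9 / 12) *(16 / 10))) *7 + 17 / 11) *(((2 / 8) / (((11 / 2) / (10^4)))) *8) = 54227200/121 = 448158.68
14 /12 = 7/6 = 1.17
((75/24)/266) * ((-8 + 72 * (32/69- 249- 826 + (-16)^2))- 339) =-34086925/48944 = -696.45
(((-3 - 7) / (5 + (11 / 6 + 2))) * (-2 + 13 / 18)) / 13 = 230/2067 = 0.11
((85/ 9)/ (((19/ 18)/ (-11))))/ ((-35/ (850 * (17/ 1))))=5404300/133 = 40633.83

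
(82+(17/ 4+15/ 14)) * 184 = 112470/7 = 16067.14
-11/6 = -1.83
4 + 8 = 12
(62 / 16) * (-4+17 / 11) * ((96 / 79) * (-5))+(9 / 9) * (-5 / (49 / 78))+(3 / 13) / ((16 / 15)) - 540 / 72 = 376838745/8856848 = 42.55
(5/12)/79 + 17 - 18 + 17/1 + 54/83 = 1310551/78684 = 16.66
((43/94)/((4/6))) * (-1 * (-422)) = 27219/94 = 289.56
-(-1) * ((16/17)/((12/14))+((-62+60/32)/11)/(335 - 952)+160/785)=569832871/434748072 = 1.31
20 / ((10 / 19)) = 38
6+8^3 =518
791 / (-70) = -113/10 = -11.30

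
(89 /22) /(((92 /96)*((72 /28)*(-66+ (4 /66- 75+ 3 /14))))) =-17444/1495345 = -0.01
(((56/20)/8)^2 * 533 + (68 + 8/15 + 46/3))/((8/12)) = 178991/800 = 223.74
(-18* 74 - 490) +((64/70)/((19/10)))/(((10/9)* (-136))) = -20597746/11305 = -1822.00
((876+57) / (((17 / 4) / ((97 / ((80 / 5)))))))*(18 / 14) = 814509/476 = 1711.15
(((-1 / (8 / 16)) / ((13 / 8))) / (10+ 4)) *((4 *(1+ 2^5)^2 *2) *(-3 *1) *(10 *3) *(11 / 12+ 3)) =24567840/91 = 269976.26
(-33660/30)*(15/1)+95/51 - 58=-16886.14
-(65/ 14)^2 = -4225/196 = -21.56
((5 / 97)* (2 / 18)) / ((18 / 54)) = 5/291 = 0.02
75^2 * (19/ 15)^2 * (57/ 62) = 514425/62 = 8297.18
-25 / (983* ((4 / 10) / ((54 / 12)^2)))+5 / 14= -51215/55048 = -0.93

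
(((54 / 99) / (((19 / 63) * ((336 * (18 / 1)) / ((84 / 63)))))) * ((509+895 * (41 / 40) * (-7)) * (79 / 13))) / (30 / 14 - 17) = 8719151/9042176 = 0.96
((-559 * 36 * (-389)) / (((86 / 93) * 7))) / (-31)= -273078/7 = -39011.14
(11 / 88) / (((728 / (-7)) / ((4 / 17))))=-1/3536 = 0.00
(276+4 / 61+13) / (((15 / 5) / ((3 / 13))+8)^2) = 2519/3843 = 0.66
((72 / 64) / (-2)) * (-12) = 27/4 = 6.75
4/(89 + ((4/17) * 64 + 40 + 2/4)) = 136/4915 = 0.03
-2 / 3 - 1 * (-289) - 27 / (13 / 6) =10759/39 = 275.87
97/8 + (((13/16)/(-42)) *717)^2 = 10261833/50176 = 204.52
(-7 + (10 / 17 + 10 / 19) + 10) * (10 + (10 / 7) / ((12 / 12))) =106320/2261 = 47.02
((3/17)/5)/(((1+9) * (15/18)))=9/2125 = 0.00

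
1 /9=0.11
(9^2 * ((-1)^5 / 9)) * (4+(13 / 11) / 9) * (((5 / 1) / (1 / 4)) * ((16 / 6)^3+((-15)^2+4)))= -184394.28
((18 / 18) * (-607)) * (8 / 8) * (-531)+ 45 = 322362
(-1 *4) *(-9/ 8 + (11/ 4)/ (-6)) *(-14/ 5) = -17.73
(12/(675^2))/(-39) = -4/5923125 = 0.00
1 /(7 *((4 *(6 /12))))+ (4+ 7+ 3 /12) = 11.32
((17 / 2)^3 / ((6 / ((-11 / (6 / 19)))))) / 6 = -594.22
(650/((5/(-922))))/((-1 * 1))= 119860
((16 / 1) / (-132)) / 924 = -1/7623 = 0.00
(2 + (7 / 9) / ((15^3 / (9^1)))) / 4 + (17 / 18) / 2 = 3283/3375 = 0.97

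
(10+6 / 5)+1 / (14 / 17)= 869/70 = 12.41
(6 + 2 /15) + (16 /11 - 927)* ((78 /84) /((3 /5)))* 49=-7719917/110 = -70181.06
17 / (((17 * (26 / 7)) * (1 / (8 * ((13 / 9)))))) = 3.11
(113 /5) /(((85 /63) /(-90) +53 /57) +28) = 2434698/3114995 = 0.78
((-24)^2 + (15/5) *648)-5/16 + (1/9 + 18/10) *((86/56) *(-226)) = 1856.40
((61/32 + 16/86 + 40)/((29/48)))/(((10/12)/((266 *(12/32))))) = 207987129/24940 = 8339.50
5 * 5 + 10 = 35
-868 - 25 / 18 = -15649/18 = -869.39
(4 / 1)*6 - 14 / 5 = 106/5 = 21.20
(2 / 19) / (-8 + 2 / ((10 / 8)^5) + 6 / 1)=-3125/39919 = -0.08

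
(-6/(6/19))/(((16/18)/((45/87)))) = -2565/232 = -11.06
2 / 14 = 1/7 = 0.14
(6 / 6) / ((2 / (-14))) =-7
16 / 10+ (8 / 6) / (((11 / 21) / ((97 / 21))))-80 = -10996/165 = -66.64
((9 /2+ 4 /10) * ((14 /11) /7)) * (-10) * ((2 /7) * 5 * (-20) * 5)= 14000/11 = 1272.73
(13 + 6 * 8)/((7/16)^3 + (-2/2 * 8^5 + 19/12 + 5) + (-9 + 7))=-749568/402595835 = 0.00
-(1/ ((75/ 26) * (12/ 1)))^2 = -169/202500 = 0.00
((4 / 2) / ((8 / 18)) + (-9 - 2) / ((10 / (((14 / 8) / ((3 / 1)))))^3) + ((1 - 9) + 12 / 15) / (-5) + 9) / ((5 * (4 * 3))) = 25812547/103680000 = 0.25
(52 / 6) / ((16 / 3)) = 13/8 = 1.62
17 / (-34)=-1/2 = -0.50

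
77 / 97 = 0.79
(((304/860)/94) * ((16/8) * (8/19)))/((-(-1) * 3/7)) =224/30315 = 0.01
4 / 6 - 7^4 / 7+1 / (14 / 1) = -14375/42 = -342.26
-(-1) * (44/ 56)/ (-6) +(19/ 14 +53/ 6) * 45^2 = 247627/12 = 20635.58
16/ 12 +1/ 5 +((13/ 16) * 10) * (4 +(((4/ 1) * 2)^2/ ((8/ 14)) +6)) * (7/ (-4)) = -415957/240 = -1733.15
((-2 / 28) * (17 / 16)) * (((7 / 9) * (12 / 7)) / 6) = -17/1008 = -0.02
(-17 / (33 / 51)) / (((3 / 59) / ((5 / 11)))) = -85255/363 = -234.86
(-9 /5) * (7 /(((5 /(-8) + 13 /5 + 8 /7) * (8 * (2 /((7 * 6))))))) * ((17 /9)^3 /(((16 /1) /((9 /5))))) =-8.04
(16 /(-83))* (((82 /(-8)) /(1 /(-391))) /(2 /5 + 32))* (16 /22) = -1282480/73953 = -17.34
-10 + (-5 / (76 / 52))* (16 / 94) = -9450/893 = -10.58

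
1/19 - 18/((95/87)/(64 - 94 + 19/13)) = 581051/1235 = 470.49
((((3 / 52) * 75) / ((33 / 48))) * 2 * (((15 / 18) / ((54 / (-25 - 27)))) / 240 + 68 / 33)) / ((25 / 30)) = 31.07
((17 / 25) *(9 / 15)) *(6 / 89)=306/11125 = 0.03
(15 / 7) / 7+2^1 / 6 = 94/147 = 0.64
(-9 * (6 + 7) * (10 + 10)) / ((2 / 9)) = -10530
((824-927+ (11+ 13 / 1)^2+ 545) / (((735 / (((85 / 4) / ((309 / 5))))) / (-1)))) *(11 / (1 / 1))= -475915/90846 = -5.24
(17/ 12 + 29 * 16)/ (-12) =-5585/144 = -38.78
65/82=0.79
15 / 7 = 2.14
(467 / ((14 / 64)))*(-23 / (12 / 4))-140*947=-3127892/21 = -148947.24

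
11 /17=0.65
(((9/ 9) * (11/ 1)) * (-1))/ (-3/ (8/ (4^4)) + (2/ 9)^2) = 891/7772 = 0.11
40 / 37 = 1.08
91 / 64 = 1.42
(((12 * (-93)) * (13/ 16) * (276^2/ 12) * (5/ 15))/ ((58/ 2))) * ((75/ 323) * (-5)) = 719506125/9367 = 76812.87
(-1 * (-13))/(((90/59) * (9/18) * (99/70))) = 10738/891 = 12.05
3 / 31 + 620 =19223/31 = 620.10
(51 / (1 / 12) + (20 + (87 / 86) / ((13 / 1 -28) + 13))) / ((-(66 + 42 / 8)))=-8.86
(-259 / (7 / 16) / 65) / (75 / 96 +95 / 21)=-397824/231725 = -1.72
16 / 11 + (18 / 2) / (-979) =1415/979 = 1.45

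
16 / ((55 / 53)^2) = 44944/3025 = 14.86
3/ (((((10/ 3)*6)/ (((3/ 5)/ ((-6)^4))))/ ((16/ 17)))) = 1/15300 = 0.00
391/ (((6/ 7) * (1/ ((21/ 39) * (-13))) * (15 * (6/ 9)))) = -19159/60 = -319.32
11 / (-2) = -11/2 = -5.50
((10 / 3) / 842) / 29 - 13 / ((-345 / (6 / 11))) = 958627/46333155 = 0.02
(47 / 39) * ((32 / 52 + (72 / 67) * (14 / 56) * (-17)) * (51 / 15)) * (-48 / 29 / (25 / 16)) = 704040448/41045875 = 17.15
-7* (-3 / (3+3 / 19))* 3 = 399/20 = 19.95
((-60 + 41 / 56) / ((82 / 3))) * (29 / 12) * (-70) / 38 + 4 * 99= 20224231/49856 = 405.65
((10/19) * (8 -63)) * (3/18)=-275/57 = -4.82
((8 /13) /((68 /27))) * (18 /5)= 972/1105 = 0.88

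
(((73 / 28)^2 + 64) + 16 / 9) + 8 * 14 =1302361/7056 = 184.57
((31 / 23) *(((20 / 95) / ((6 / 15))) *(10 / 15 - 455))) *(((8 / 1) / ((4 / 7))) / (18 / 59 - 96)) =174504890/3700953 = 47.15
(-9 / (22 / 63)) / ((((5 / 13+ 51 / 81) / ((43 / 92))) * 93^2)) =-950859/692442784 = 0.00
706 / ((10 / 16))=5648/5 = 1129.60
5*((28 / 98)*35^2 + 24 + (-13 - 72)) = 1445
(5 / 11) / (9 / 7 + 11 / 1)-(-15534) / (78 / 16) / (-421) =-38995549/5177458 = -7.53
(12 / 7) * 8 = 96/7 = 13.71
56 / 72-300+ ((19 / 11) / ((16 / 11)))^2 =-686159/2304 = -297.81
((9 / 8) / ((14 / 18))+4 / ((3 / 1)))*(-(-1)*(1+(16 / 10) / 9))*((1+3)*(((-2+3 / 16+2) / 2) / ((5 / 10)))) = 24751/10080 = 2.46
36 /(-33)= -1.09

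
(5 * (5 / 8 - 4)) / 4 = -135/32 = -4.22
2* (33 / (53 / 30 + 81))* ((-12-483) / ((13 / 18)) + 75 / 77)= -123317100/225953 = -545.76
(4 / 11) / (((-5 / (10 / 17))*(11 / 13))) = -104/2057 = -0.05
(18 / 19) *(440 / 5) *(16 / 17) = 25344/323 = 78.46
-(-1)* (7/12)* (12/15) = 7/15 = 0.47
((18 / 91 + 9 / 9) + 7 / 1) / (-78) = -373/3549 = -0.11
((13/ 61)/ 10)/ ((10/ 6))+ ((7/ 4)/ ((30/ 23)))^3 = 2.43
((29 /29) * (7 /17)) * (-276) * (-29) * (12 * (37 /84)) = 296148/17 = 17420.47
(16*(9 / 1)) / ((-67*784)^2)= 9/172449424 = 0.00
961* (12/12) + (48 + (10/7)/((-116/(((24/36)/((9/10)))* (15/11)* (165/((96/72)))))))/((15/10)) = 604112/609 = 991.97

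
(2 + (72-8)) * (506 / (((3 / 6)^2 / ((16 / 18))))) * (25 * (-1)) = -2968533.33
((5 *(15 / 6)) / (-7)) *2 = -25/7 = -3.57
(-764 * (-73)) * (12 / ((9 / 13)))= 2900144/3 = 966714.67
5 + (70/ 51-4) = 121/51 = 2.37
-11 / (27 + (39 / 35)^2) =-0.39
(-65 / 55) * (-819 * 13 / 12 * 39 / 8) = 1799343/352 = 5111.77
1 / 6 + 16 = 97/6 = 16.17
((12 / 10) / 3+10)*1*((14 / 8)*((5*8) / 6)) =364/3 = 121.33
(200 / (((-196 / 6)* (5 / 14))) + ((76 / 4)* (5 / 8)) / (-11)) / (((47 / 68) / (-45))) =8587125/7238 = 1186.39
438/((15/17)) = 2482/5 = 496.40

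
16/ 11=1.45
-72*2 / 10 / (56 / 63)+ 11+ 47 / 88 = -2053/440 = -4.67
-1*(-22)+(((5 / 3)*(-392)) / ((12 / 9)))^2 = 240122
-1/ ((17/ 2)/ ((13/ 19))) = -26/323 = -0.08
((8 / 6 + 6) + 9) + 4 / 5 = 257/15 = 17.13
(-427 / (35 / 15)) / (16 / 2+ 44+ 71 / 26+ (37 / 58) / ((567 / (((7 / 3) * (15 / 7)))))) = -39117897/11700397 = -3.34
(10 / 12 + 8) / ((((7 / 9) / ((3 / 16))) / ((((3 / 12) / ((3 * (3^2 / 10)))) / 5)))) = 53/1344 = 0.04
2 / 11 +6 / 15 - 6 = -298/55 = -5.42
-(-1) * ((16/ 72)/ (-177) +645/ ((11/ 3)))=3082433/17523 = 175.91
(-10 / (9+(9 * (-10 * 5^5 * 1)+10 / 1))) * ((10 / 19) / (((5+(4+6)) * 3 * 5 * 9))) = 4/432814509 = 0.00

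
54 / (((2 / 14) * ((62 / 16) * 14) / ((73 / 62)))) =7884/961 = 8.20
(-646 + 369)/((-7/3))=831/7 = 118.71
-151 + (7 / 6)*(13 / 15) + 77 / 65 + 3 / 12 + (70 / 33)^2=-40787657/283140 = -144.05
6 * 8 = 48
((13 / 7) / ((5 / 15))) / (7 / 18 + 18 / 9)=702/301 = 2.33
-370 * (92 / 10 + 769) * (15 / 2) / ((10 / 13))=-5614713/2 = -2807356.50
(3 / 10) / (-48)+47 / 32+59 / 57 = 11389/4560 = 2.50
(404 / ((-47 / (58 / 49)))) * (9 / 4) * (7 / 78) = -8787/4277 = -2.05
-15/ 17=-0.88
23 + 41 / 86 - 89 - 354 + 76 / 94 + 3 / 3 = -1688403/4042 = -417.71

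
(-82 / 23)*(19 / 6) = -779/69 = -11.29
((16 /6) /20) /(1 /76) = 152/15 = 10.13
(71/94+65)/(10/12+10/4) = 18543/940 = 19.73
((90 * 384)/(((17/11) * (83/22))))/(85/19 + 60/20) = 79453440/100181 = 793.10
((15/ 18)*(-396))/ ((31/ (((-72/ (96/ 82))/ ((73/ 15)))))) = 304425/2263 = 134.52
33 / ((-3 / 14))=-154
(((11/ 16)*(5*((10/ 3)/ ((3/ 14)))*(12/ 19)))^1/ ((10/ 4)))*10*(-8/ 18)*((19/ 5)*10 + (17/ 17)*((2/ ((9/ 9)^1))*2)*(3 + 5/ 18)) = -14168000/4617 = -3068.66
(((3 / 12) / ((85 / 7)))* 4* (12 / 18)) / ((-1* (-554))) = 7/70635 = 0.00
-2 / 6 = -1/3 = -0.33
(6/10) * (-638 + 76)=-1686/5 = -337.20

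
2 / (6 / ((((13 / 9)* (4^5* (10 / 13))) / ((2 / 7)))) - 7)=-0.29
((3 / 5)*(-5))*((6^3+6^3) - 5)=-1281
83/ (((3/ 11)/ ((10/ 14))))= 4565/21 = 217.38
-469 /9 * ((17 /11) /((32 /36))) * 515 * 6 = -279961.02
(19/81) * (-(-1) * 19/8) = 361/648 = 0.56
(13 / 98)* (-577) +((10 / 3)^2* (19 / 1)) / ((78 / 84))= 1729183/11466 = 150.81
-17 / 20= -0.85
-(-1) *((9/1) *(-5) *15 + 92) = -583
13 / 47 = 0.28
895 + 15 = 910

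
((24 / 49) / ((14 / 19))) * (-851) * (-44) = 8537232/343 = 24889.89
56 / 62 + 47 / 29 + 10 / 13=38487/11687 = 3.29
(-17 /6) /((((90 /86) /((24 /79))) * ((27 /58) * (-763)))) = 169592/73236555 = 0.00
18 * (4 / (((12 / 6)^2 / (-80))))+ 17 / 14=-1438.79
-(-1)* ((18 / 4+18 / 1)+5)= 55/2 = 27.50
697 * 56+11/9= 351299/9 = 39033.22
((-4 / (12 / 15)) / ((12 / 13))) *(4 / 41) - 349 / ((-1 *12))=4683/164 = 28.55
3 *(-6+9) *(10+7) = 153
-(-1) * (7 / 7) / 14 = 1/14 = 0.07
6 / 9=2/3 = 0.67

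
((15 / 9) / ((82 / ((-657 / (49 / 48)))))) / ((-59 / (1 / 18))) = 1460/118531 = 0.01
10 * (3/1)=30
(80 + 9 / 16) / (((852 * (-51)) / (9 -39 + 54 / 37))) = 0.05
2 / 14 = 1/7 = 0.14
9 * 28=252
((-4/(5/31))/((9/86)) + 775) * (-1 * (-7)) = 3766.16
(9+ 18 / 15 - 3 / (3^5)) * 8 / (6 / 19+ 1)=61.94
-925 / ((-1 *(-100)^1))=-37/4 = -9.25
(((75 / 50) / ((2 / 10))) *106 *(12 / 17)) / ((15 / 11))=411.53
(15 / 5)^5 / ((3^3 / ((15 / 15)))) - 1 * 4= 5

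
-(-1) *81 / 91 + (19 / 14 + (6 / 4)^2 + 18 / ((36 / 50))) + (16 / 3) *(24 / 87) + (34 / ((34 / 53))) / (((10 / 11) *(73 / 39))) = 717977173/11558820 = 62.12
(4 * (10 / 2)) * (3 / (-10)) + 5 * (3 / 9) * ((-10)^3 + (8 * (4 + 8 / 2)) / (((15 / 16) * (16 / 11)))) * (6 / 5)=-28682/15 = -1912.13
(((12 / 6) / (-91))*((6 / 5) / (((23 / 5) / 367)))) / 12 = -367/2093 = -0.18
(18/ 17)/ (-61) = -18/1037 = -0.02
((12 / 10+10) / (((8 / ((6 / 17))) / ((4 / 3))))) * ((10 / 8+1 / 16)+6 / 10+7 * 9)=42.77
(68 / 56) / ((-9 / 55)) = -935/126 = -7.42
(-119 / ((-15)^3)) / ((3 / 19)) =2261/10125 = 0.22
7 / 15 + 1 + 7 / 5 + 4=6.87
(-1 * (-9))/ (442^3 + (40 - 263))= 3/28783555 = 0.00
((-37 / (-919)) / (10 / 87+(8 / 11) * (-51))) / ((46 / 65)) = -177045/115069828 = 0.00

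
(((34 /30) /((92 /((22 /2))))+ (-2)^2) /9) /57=5707/707940 = 0.01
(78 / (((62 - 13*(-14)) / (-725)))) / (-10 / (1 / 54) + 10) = 5655/12932 = 0.44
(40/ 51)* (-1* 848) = -33920/51 = -665.10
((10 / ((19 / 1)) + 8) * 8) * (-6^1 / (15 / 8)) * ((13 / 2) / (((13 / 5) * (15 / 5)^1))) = -3456/19 = -181.89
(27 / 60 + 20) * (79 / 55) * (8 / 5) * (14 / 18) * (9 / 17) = 452354/23375 = 19.35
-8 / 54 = -0.15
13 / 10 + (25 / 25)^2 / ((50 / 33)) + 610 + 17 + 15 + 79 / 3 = 50272/75 = 670.29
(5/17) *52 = 260/17 = 15.29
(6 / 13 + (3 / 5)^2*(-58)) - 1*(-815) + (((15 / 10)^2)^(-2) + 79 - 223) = 17131759/26325 = 650.78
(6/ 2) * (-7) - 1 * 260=-281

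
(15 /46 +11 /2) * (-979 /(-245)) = 131186/5635 = 23.28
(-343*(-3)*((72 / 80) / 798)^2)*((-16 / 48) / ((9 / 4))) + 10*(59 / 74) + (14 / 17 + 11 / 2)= 324624847/22706900 = 14.30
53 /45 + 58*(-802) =-46514.82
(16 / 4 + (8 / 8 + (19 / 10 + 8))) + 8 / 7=1123/70 = 16.04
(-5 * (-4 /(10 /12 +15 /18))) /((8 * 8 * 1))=3/16 = 0.19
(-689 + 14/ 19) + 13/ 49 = -640526/931 = -688.00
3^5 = 243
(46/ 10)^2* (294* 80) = 2488416/5 = 497683.20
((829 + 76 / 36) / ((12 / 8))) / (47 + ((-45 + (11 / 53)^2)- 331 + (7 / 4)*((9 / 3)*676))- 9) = 2101132/12176757 = 0.17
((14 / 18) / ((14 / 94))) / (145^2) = 47/189225 = 0.00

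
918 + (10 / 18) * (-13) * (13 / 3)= 23941/27 = 886.70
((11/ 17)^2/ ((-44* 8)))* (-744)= 1023/1156 = 0.88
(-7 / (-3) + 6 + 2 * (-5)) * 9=-15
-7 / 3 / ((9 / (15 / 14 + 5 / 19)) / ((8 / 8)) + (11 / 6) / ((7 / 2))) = -17395/54179 = -0.32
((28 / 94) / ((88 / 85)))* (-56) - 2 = -9364/517 = -18.11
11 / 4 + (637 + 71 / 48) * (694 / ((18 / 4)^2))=21271691/972 = 21884.46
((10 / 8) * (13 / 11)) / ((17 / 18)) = 585/374 = 1.56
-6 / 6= -1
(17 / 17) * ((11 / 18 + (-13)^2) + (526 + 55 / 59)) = 739729/1062 = 696.54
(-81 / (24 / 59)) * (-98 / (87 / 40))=260190/29 = 8972.07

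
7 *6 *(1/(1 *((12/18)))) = 63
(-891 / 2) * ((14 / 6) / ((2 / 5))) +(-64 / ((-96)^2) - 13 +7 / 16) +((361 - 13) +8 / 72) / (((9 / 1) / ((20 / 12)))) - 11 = -4972469/1944 = -2557.85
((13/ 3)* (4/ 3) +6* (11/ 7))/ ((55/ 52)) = 14.38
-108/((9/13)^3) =-8788/27 = -325.48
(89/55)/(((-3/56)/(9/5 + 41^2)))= -50830.76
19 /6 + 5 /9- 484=-8645/18 = -480.28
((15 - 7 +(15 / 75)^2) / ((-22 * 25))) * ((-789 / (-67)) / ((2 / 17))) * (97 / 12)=-1301061/110000 = -11.83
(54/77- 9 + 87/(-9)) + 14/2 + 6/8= -9439/924 = -10.22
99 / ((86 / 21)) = 24.17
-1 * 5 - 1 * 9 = -14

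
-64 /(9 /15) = -320/3 = -106.67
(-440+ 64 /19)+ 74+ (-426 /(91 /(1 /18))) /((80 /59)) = -150557191/414960 = -362.82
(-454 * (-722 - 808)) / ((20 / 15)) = 520965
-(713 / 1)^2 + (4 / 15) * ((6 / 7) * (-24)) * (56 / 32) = -2541893/5 = -508378.60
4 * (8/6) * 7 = 112/3 = 37.33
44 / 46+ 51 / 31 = 1855/713 = 2.60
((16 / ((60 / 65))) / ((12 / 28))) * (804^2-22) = 235287416/9 = 26143046.22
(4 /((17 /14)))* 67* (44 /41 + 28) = 4472384/697 = 6416.62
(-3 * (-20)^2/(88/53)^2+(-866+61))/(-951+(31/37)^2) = 821803855/629663672 = 1.31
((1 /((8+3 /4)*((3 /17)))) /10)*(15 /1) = 34/35 = 0.97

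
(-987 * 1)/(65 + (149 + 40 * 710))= -329/9538 = -0.03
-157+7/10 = -1563/10 = -156.30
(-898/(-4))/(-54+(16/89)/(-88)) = -439571/105736 = -4.16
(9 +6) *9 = 135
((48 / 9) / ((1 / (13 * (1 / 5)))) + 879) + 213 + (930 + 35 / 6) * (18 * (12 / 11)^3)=458701028/19965 = 22975.26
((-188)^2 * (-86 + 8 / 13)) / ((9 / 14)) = -183081920/39 = -4694408.21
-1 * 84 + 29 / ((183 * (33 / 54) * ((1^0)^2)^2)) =-56190/671 = -83.74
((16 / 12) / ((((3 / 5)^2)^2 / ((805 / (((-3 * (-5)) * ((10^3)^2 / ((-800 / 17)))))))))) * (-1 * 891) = 3542/153 = 23.15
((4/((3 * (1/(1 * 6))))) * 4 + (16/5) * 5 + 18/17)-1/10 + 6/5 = 8527/170 = 50.16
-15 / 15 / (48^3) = -1/110592 = 0.00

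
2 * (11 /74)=11/37 = 0.30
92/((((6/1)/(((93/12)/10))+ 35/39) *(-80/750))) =-417105/4178 = -99.83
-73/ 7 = -10.43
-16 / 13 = -1.23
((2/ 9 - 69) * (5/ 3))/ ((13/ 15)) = -15475/117 = -132.26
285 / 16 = 17.81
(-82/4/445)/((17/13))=-533/15130 = -0.04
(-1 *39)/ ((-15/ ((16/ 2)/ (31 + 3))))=52/85 = 0.61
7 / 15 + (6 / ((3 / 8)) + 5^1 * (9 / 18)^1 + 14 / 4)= 337/15 = 22.47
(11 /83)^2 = 121/6889 = 0.02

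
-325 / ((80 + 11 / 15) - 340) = 4875/3889 = 1.25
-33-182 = -215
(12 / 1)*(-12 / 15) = -48/5 = -9.60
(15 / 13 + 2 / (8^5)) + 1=458765/212992 = 2.15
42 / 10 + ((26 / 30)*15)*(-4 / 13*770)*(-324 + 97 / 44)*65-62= 322116961/5 = 64423392.20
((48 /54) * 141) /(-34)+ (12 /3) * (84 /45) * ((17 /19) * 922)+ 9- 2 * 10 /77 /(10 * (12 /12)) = 766635489/124355 = 6164.89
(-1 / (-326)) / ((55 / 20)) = 2/1793 = 0.00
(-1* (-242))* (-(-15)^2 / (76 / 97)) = -2640825/38 = -69495.39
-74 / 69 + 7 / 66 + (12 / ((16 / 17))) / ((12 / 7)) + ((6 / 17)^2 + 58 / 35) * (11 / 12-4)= 120071507/122836560 = 0.98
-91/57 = -1.60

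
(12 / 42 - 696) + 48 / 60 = -24322/35 = -694.91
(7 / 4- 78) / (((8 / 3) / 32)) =-915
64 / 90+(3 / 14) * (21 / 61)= 4309/5490 = 0.78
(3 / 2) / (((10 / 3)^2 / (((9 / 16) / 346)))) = 243/1107200 = 0.00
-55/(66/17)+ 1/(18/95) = -80/9 = -8.89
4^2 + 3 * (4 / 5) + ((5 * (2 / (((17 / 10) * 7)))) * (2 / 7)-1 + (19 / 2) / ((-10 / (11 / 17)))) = 283643/16660 = 17.03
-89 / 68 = -1.31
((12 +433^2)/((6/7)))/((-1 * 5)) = -43750.23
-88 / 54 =-44/27 = -1.63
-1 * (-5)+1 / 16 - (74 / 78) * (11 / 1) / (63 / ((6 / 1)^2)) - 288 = -1261919/4368 = -288.90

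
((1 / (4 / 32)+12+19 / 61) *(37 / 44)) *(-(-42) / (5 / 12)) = 5776218/3355 = 1721.67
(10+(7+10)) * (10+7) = 459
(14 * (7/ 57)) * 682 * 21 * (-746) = -349017592/19 = -18369346.95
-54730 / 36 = -27365/18 = -1520.28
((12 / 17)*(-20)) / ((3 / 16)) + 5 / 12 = -15275/204 = -74.88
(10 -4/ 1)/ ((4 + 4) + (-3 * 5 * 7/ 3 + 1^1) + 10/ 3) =-9/34 = -0.26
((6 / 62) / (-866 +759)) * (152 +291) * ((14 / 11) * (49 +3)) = -967512/36487 = -26.52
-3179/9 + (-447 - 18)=-7364/9 = -818.22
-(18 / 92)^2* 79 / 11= -6399/23276 = -0.27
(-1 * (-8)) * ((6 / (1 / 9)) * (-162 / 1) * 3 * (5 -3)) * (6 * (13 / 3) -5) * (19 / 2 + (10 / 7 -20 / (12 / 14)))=109384992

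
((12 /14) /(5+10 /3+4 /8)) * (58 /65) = 2088/24115 = 0.09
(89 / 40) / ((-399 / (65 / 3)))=-1157/9576 = -0.12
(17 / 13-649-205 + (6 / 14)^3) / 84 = -316817/31213 = -10.15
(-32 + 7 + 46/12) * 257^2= -8388223/6 = -1398037.17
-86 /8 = -43/4 = -10.75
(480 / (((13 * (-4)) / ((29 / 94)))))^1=-1740/611 = -2.85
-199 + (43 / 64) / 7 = -89109/448 = -198.90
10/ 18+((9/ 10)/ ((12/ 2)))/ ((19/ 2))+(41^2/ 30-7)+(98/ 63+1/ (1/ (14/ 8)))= 180953/3420 = 52.91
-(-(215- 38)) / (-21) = -59/7 = -8.43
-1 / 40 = -0.02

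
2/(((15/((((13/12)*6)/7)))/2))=26/105 = 0.25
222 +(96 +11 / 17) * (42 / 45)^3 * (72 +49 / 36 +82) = 377558492/30375 = 12429.91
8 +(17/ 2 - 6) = 21/2 = 10.50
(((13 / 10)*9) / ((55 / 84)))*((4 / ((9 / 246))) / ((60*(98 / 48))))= 153504/9625 = 15.95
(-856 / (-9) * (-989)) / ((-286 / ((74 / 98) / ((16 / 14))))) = 3915451/18018 = 217.31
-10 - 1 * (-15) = 5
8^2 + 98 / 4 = 177/2 = 88.50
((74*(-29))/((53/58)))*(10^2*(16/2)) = -99574400/53 = -1878762.26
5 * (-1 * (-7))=35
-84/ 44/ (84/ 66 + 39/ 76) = -1596/1493 = -1.07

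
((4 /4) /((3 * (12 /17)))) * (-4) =-17/9 = -1.89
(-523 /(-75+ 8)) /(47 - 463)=-523/27872 = -0.02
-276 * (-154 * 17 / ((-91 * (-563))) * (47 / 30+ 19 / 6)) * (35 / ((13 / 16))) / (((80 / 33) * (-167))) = -564325608/79447745 = -7.10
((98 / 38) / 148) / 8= 49/22496 = 0.00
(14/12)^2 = 1.36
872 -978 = -106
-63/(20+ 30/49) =-3087/1010 = -3.06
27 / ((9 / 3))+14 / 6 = 34/3 = 11.33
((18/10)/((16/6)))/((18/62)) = 2.32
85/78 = 1.09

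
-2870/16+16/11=-15657/88 = -177.92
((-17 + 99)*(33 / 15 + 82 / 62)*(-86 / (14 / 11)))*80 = -48404928/31 = -1561449.29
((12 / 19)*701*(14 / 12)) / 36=4907/342 = 14.35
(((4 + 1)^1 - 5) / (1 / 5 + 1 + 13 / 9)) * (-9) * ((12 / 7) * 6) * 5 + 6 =6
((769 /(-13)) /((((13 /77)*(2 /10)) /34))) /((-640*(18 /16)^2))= 1006621/13689 = 73.54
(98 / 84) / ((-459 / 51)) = -7/54 = -0.13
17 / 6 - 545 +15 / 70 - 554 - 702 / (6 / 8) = -42671/21 = -2031.95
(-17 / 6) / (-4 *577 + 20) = 17/13728 = 0.00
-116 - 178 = -294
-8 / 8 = -1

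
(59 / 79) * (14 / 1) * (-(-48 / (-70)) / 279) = -944/36735 = -0.03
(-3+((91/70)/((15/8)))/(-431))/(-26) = 97027/840450 = 0.12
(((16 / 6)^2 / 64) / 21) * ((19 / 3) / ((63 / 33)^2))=2299/250047 = 0.01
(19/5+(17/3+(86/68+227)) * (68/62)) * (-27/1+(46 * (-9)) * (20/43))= -381013584/6665 = -57166.33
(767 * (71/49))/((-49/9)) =-490113/2401 = -204.13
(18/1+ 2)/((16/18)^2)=405/16 = 25.31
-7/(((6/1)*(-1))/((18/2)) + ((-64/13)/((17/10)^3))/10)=1341249/146938 = 9.13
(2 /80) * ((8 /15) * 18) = 6/25 = 0.24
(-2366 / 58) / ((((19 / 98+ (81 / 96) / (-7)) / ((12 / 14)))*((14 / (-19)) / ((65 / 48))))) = 876.16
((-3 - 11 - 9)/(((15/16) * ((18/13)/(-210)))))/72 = 51.68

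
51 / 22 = 2.32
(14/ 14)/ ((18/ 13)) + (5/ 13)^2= 2647/3042 = 0.87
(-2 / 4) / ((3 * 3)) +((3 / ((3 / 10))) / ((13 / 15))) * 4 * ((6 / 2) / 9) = 3587/234 = 15.33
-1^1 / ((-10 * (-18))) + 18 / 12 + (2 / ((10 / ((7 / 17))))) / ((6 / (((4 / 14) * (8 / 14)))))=32059/21420 = 1.50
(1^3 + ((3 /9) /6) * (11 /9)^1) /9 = 0.12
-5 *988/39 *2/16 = -95/6 = -15.83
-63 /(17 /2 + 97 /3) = -54/35 = -1.54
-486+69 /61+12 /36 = -88670/183 = -484.54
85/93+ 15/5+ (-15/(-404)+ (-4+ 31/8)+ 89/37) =6.23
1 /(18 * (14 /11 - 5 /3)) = -11/78 = -0.14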